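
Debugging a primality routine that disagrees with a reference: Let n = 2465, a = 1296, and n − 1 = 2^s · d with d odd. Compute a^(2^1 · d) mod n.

1886

n − 1 = 2464 = 2^5 · 77, so s = 5 and d = 77.
Repeated squaring mod 2465: 1296^1 ≡ 1296, 1296^2 ≡ 951, 1296^4 ≡ 2211, 1296^8 ≡ 426, 1296^16 ≡ 1531, 1296^32 ≡ 2211, 1296^64 ≡ 426.
77 = 64 + 8 + 4 + 1, so 1296^77 ≡ 426·426·2211·1296 ≡ 871 (mod 2465).
x_0 = 871.
x_1 = 871^2 mod 2465 = 1886.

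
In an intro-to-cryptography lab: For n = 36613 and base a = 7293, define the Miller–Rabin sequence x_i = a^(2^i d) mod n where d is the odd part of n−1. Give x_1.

n − 1 = 36612 = 2^2 · 9153, so s = 2 and d = 9153.
Repeated squaring mod 36613: 7293^1 ≡ 7293, 7293^2 ≡ 25773, 7293^4 ≡ 14483, 7293^8 ≡ 1412, 7293^16 ≡ 16642, 7293^32 ≡ 15432, 7293^64 ≡ 15672, 7293^128 ≡ 11580, 7293^256 ≡ 19594, 7293^512 ≡ 918, 7293^1024 ≡ 625, 7293^2048 ≡ 24495, 7293^4096 ≡ 27794, 7293^8192 ≡ 8749.
9153 = 8192 + 512 + 256 + 128 + 64 + 1, so 7293^9153 ≡ 8749·918·19594·11580·15672·7293 ≡ 35303 (mod 36613).
x_0 = 35303.
x_1 = 35303^2 mod 36613 = 31902.

31902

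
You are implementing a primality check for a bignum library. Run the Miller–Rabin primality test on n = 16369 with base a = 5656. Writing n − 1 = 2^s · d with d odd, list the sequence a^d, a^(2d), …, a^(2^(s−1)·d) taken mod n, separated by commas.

13215, 11733, 16368, 1

n − 1 = 16368 = 2^4 · 1023, so s = 4 and d = 1023.
x_0 = 5656^1023 mod 16369 = 13215.
x_1 = 13215^2 mod 16369 = 11733.
x_2 = 11733^2 mod 16369 = 16368.
x_3 = 16368^2 mod 16369 = 1.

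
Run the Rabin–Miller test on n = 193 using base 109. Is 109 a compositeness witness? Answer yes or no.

no

n − 1 = 192 = 2^6 · 3, so s = 6 and d = 3.
x_0 = 109^3 mod 193 = 192.
x_0 = 192 ≡ −1, so 109 is not a witness.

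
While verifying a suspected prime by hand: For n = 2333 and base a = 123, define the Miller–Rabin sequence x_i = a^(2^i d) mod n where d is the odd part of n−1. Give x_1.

2332

n − 1 = 2332 = 2^2 · 583, so s = 2 and d = 583.
x_0 = 123^583 mod 2333 = 2225.
x_1 = 2225^2 mod 2333 = 2332.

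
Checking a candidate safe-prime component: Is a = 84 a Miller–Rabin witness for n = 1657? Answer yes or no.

no

n − 1 = 1656 = 2^3 · 207, so s = 3 and d = 207.
x_0 = 84^207 mod 1657 = 1418.
x_0 is neither 1 nor 1656, so continue squaring.
x_1 = 1418^2 mod 1657 = 783.
x_2 = 783^2 mod 1657 = 1656.
x_2 ≡ −1, so 84 is not a witness.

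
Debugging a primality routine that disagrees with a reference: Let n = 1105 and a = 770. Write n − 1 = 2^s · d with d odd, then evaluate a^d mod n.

n − 1 = 1104 = 2^4 · 69, so s = 4 and d = 69.
770^69 mod 1105 = 235.

235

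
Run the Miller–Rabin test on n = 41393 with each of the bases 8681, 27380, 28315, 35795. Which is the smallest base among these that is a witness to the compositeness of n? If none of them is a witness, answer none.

8681

n − 1 = 41392 = 2^4 · 2587, so s = 4 and d = 2587.
Base 8681: x_0 = 8681^2587 mod 41393 = 18498. x_0 is neither 1 nor 41392, so continue squaring. x_1 = 18498^2 mod 41393 = 21466. x_2 = 21466^2 mod 41393 = 2280. x_3 = 2280^2 mod 41393 = 24275. Reached i = s−1 = 3 without hitting −1: 8681 is a Miller–Rabin witness and 41393 is composite.
Base 27380: x_0 = 27380^2587 mod 41393 = 8185. x_0 is neither 1 nor 41392, so continue squaring. x_1 = 8185^2 mod 41393 = 20351. x_2 = 20351^2 mod 41393 = 26236. x_3 = 26236^2 mod 41393 = 3499. Reached i = s−1 = 3 without hitting −1: 27380 is a Miller–Rabin witness and 41393 is composite.
Base 28315: x_0 = 28315^2587 mod 41393 = 7580. x_0 is neither 1 nor 41392, so continue squaring. x_1 = 7580^2 mod 41393 = 2916. x_2 = 2916^2 mod 41393 = 17491. x_3 = 17491^2 mod 41393 = 40811. Reached i = s−1 = 3 without hitting −1: 28315 is a Miller–Rabin witness and 41393 is composite.
Base 35795: x_0 = 35795^2587 mod 41393 = 32088. x_0 is neither 1 nor 41392, so continue squaring. x_1 = 32088^2 mod 41393 = 30262. x_2 = 30262^2 mod 41393 = 9912. x_3 = 9912^2 mod 41393 = 22155. Reached i = s−1 = 3 without hitting −1: 35795 is a Miller–Rabin witness and 41393 is composite.
The smallest witness among the given bases is 8681.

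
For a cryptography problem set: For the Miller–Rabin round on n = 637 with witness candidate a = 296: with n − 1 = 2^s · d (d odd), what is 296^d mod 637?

n − 1 = 636 = 2^2 · 159, so s = 2 and d = 159.
296^159 mod 637 = 519.

519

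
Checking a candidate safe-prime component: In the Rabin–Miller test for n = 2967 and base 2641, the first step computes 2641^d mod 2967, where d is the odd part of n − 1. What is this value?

n − 1 = 2966 = 2^1 · 1483, so s = 1 and d = 1483.
2641^1483 mod 2967 = 631.

631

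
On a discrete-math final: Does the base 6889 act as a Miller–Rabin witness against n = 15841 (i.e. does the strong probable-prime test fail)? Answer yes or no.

n − 1 = 15840 = 2^5 · 495, so s = 5 and d = 495.
Repeated squaring mod 15841: 6889^1 ≡ 6889, 6889^2 ≡ 14526, 6889^4 ≡ 2556, 6889^8 ≡ 6644, 6889^16 ≡ 9710, 6889^32 ≡ 14309, 6889^64 ≡ 2556, 6889^128 ≡ 6644, 6889^256 ≡ 9710.
495 = 256 + 128 + 64 + 32 + 8 + 4 + 2 + 1, so 6889^495 ≡ 9710·6644·2556·14309·6644·2556·14526·6889 ≡ 3039 (mod 15841).
x_0 = 6889^495 mod 15841 = 3039.
x_0 is neither 1 nor 15840, so continue squaring.
x_1 = 3039^2 mod 15841 = 218.
x_2 = 218^2 mod 15841 = 1.
x_2 = 1 but x_1 ≠ ±1, a nontrivial square root of 1 — 6889 is a witness and 15841 is composite.

yes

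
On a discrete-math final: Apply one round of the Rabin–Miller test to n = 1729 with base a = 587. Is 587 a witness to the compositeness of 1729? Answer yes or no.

n − 1 = 1728 = 2^6 · 27, so s = 6 and d = 27.
Repeated squaring mod 1729: 587^1 ≡ 587, 587^2 ≡ 498, 587^4 ≡ 757, 587^8 ≡ 750, 587^16 ≡ 575.
27 = 16 + 8 + 2 + 1, so 587^27 ≡ 575·750·498·587 ≡ 1217 (mod 1729).
x_0 = 587^27 mod 1729 = 1217.
x_0 is neither 1 nor 1728, so continue squaring.
x_1 = 1217^2 mod 1729 = 1065.
x_2 = 1065^2 mod 1729 = 1.
x_2 = 1 but x_1 ≠ ±1, a nontrivial square root of 1 — 587 is a witness and 1729 is composite.

yes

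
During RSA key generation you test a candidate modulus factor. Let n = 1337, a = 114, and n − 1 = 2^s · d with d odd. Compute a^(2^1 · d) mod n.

632

n − 1 = 1336 = 2^3 · 167, so s = 3 and d = 167.
Repeated squaring mod 1337: 114^1 ≡ 114, 114^2 ≡ 963, 114^4 ≡ 828, 114^8 ≡ 1040, 114^16 ≡ 1304, 114^32 ≡ 1089, 114^64 ≡ 2, 114^128 ≡ 4.
167 = 128 + 32 + 4 + 2 + 1, so 114^167 ≡ 4·1089·828·963·114 ≡ 403 (mod 1337).
x_0 = 403.
x_1 = 403^2 mod 1337 = 632.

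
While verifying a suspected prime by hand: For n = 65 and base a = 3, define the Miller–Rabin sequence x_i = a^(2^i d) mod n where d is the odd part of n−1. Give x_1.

9

n − 1 = 64 = 2^6 · 1, so s = 6 and d = 1.
x_0 = 3^1 mod 65 = 3.
x_1 = 3^2 mod 65 = 9.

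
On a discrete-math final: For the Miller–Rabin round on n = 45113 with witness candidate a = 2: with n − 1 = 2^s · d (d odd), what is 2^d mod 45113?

25440

n − 1 = 45112 = 2^3 · 5639, so s = 3 and d = 5639.
Repeated squaring mod 45113: 2^1 ≡ 2, 2^2 ≡ 4, 2^4 ≡ 16, 2^8 ≡ 256, 2^16 ≡ 20423, 2^32 ≡ 29244, 2^64 ≡ 4395, 2^128 ≡ 7661, 2^256 ≡ 44021, 2^512 ≡ 19526, 2^1024 ≡ 14713, 2^2048 ≡ 20195, 2^4096 ≡ 16505.
5639 = 4096 + 1024 + 512 + 4 + 2 + 1, so 2^5639 ≡ 16505·14713·19526·16·4·2 ≡ 25440 (mod 45113).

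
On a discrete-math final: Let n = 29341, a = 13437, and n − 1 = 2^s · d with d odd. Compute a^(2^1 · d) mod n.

n − 1 = 29340 = 2^2 · 7335, so s = 2 and d = 7335.
Repeated squaring mod 29341: 13437^1 ≡ 13437, 13437^2 ≡ 17796, 13437^4 ≡ 20203, 13437^8 ≡ 27899, 13437^16 ≡ 25494, 13437^32 ≡ 11545, 13437^64 ≡ 20203, 13437^128 ≡ 27899, 13437^256 ≡ 25494, 13437^512 ≡ 11545, 13437^1024 ≡ 20203, 13437^2048 ≡ 27899, 13437^4096 ≡ 25494.
7335 = 4096 + 2048 + 1024 + 128 + 32 + 4 + 2 + 1, so 13437^7335 ≡ 25494·27899·20203·27899·11545·20203·17796·13437 ≡ 2917 (mod 29341).
x_0 = 2917.
x_1 = 2917^2 mod 29341 = 29340.

29340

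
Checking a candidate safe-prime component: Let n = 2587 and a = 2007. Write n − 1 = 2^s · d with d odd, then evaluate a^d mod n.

n − 1 = 2586 = 2^1 · 1293, so s = 1 and d = 1293.
2007^1293 mod 2587 = 733.

733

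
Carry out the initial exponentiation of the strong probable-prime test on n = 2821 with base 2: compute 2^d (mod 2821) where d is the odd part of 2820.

2605

n − 1 = 2820 = 2^2 · 705, so s = 2 and d = 705.
2^705 mod 2821 = 2605.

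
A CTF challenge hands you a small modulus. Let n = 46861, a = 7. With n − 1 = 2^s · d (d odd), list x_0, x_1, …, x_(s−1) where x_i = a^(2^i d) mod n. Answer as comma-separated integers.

33403, 46860

n − 1 = 46860 = 2^2 · 11715, so s = 2 and d = 11715.
x_0 = 7^11715 mod 46861 = 33403.
x_1 = 33403^2 mod 46861 = 46860.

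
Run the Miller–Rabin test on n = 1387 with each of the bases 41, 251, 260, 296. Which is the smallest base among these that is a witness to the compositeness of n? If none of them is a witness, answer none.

none

n − 1 = 1386 = 2^1 · 693, so s = 1 and d = 693.
Base 41: x_0 = 41^693 mod 1387 = 1386. x_0 = 1386 ≡ −1, so 41 is not a witness.
Base 251: x_0 = 251^693 mod 1387 = 1. x_0 = 1, so 251 is not a witness.
Base 260: x_0 = 260^693 mod 1387 = 1386. x_0 = 1386 ≡ −1, so 260 is not a witness.
Base 296: x_0 = 296^693 mod 1387 = 1. x_0 = 1, so 296 is not a witness.
No listed base is a witness for 1387.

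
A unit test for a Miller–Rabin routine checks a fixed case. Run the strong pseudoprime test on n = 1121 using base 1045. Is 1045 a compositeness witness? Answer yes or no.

n − 1 = 1120 = 2^5 · 35, so s = 5 and d = 35.
Repeated squaring mod 1121: 1045^1 ≡ 1045, 1045^2 ≡ 171, 1045^4 ≡ 95, 1045^8 ≡ 57, 1045^16 ≡ 1007, 1045^32 ≡ 665.
35 = 32 + 2 + 1, so 1045^35 ≡ 665·171·1045 ≡ 570 (mod 1121).
x_0 = 1045^35 mod 1121 = 570.
x_0 is neither 1 nor 1120, so continue squaring.
x_1 = 570^2 mod 1121 = 931.
x_2 = 931^2 mod 1121 = 228.
x_3 = 228^2 mod 1121 = 418.
x_4 = 418^2 mod 1121 = 969.
Reached i = s−1 = 4 without hitting −1: 1045 is a Miller–Rabin witness and 1121 is composite.

yes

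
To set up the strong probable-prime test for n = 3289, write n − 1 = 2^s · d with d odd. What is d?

Halving: 3288 → 1644 → 822 → 411; 411 is odd.
So 3288 = 2^3 · 411.

411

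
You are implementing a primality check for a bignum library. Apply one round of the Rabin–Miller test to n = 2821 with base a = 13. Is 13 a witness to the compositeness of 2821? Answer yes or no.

yes

n − 1 = 2820 = 2^2 · 705, so s = 2 and d = 705.
Repeated squaring mod 2821: 13^1 ≡ 13, 13^2 ≡ 169, 13^4 ≡ 351, 13^8 ≡ 1898, 13^16 ≡ 2808, 13^32 ≡ 169, 13^64 ≡ 351, 13^128 ≡ 1898, 13^256 ≡ 2808, 13^512 ≡ 169.
705 = 512 + 128 + 64 + 1, so 13^705 ≡ 169·1898·351·13 ≡ 650 (mod 2821).
x_0 = 13^705 mod 2821 = 650.
x_0 is neither 1 nor 2820, so continue squaring.
x_1 = 650^2 mod 2821 = 2171.
Reached i = s−1 = 1 without hitting −1: 13 is a Miller–Rabin witness and 2821 is composite.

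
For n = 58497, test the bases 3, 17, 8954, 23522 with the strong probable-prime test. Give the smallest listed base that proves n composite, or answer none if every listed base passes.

n − 1 = 58496 = 2^7 · 457, so s = 7 and d = 457.
Base 3: x_0 = 3^457 mod 58497 = 53802. x_0 is neither 1 nor 58496, so continue squaring. x_1 = 53802^2 mod 58497 = 48153. x_2 = 48153^2 mod 58497 = 7323. x_3 = 7323^2 mod 58497 = 43077. x_4 = 43077^2 mod 58497 = 44592. x_5 = 44592^2 mod 58497 = 16440. x_6 = 16440^2 mod 58497 = 17460. Reached i = s−1 = 6 without hitting −1: 3 is a Miller–Rabin witness and 58497 is composite.
Base 17: x_0 = 17^457 mod 58497 = 45458. x_0 is neither 1 nor 58496, so continue squaring. x_1 = 45458^2 mod 58497 = 23239. x_2 = 23239^2 mod 58497 = 6817. x_3 = 6817^2 mod 58497 = 24871. x_4 = 24871^2 mod 58497 = 19363. x_5 = 19363^2 mod 58497 = 18496. x_6 = 18496^2 mod 58497 = 11560. Reached i = s−1 = 6 without hitting −1: 17 is a Miller–Rabin witness and 58497 is composite.
Base 8954: x_0 = 8954^457 mod 58497 = 5513. x_0 is neither 1 nor 58496, so continue squaring. x_1 = 5513^2 mod 58497 = 33226. x_2 = 33226^2 mod 58497 = 11692. x_3 = 11692^2 mod 58497 = 53872. x_4 = 53872^2 mod 58497 = 39220. x_5 = 39220^2 mod 58497 = 29785. x_6 = 29785^2 mod 58497 = 39220. Reached i = s−1 = 6 without hitting −1: 8954 is a Miller–Rabin witness and 58497 is composite.
Base 23522: x_0 = 23522^457 mod 58497 = 20525. x_0 is neither 1 nor 58496, so continue squaring. x_1 = 20525^2 mod 58497 = 38728. x_2 = 38728^2 mod 58497 = 53401. x_3 = 53401^2 mod 58497 = 55045. x_4 = 55045^2 mod 58497 = 41413. x_5 = 41413^2 mod 58497 = 21523. x_6 = 21523^2 mod 58497 = 1786. Reached i = s−1 = 6 without hitting −1: 23522 is a Miller–Rabin witness and 58497 is composite.
The smallest witness among the given bases is 3.

3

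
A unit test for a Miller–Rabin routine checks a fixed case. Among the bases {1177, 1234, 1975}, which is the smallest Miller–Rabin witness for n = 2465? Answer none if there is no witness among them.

n − 1 = 2464 = 2^5 · 77, so s = 5 and d = 77.
Base 1177: x_0 = 1177^77 mod 2465 = 1177. x_0 is neither 1 nor 2464, so continue squaring. x_1 = 1177^2 mod 2465 = 2464. x_1 ≡ −1, so 1177 is not a witness.
Base 1234: x_0 = 1234^77 mod 2465 = 929. x_0 is neither 1 nor 2464, so continue squaring. x_1 = 929^2 mod 2465 = 291. x_2 = 291^2 mod 2465 = 871. x_3 = 871^2 mod 2465 = 1886. x_4 = 1886^2 mod 2465 = 1. x_4 = 1 but x_3 ≠ ±1, a nontrivial square root of 1 — 1234 is a witness and 2465 is composite.
Base 1975: x_0 = 1975^77 mod 2465 = 1525. x_0 is neither 1 nor 2464, so continue squaring. x_1 = 1525^2 mod 2465 = 1130. x_2 = 1130^2 mod 2465 = 30. x_3 = 30^2 mod 2465 = 900. x_4 = 900^2 mod 2465 = 1480. Reached i = s−1 = 4 without hitting −1: 1975 is a Miller–Rabin witness and 2465 is composite.
The smallest witness among the given bases is 1234.

1234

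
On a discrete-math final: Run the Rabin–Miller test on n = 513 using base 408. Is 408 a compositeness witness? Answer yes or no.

yes

n − 1 = 512 = 2^9 · 1, so s = 9 and d = 1.
x_0 = 408^1 mod 513 = 408.
x_0 is neither 1 nor 512, so continue squaring.
x_1 = 408^2 mod 513 = 252.
x_2 = 252^2 mod 513 = 405.
x_3 = 405^2 mod 513 = 378.
x_4 = 378^2 mod 513 = 270.
x_5 = 270^2 mod 513 = 54.
x_6 = 54^2 mod 513 = 351.
x_7 = 351^2 mod 513 = 81.
x_8 = 81^2 mod 513 = 405.
Reached i = s−1 = 8 without hitting −1: 408 is a Miller–Rabin witness and 513 is composite.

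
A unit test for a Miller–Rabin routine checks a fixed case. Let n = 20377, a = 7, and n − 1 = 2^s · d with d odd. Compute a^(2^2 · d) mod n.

5621

n − 1 = 20376 = 2^3 · 2547, so s = 3 and d = 2547.
x_0 = 7^2547 mod 20377 = 8470.
x_1 = 8470^2 mod 20377 = 13860.
x_2 = 13860^2 mod 20377 = 5621.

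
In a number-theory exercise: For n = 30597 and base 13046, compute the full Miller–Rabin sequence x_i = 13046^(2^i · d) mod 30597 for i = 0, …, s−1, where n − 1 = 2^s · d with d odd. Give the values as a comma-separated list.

n − 1 = 30596 = 2^2 · 7649, so s = 2 and d = 7649.
x_0 = 13046^7649 mod 30597 = 7787.
x_1 = 7787^2 mod 30597 = 24712.

7787, 24712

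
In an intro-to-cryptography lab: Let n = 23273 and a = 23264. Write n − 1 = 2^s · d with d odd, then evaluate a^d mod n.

n − 1 = 23272 = 2^3 · 2909, so s = 3 and d = 2909.
23264^2909 mod 23273 = 5432.

5432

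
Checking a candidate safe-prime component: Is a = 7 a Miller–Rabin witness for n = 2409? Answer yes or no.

n − 1 = 2408 = 2^3 · 301, so s = 3 and d = 301.
Repeated squaring mod 2409: 7^1 ≡ 7, 7^2 ≡ 49, 7^4 ≡ 2401, 7^8 ≡ 64, 7^16 ≡ 1687, 7^32 ≡ 940, 7^64 ≡ 1906, 7^128 ≡ 64, 7^256 ≡ 1687.
301 = 256 + 32 + 8 + 4 + 1, so 7^301 ≡ 1687·940·64·2401·7 ≡ 139 (mod 2409).
x_0 = 7^301 mod 2409 = 139.
x_0 is neither 1 nor 2408, so continue squaring.
x_1 = 139^2 mod 2409 = 49.
x_2 = 49^2 mod 2409 = 2401.
Reached i = s−1 = 2 without hitting −1: 7 is a Miller–Rabin witness and 2409 is composite.

yes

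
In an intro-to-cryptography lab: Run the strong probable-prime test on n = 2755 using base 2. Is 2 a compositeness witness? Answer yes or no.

n − 1 = 2754 = 2^1 · 1377, so s = 1 and d = 1377.
By repeated squaring, 2^1377 ≡ 322 (mod 2755).
x_0 = 2^1377 mod 2755 = 322.
x_0 ∉ {1, 2754} and s = 1, so 2 is a Miller–Rabin witness and 2755 is composite.

yes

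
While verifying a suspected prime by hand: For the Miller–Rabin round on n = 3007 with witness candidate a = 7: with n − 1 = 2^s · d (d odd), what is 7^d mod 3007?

n − 1 = 3006 = 2^1 · 1503, so s = 1 and d = 1503.
7^1503 mod 3007 = 1242.

1242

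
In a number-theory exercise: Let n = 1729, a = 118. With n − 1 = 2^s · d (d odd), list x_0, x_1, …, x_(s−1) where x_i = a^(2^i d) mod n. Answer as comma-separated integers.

1483, 1, 1, 1, 1, 1

n − 1 = 1728 = 2^6 · 27, so s = 6 and d = 27.
x_0 = 118^27 mod 1729 = 1483.
x_1 = 1483^2 mod 1729 = 1.
x_2 = 1^2 mod 1729 = 1.
x_3 = 1^2 mod 1729 = 1.
x_4 = 1^2 mod 1729 = 1.
x_5 = 1^2 mod 1729 = 1.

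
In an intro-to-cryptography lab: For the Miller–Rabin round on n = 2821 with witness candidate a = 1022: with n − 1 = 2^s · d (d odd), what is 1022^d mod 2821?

n − 1 = 2820 = 2^2 · 705, so s = 2 and d = 705.
1022^705 mod 2821 = 1022.

1022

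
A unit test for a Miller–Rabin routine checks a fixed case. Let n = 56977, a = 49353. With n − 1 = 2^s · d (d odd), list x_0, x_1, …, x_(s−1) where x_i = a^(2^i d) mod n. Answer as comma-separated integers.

n − 1 = 56976 = 2^4 · 3561, so s = 4 and d = 3561.
x_0 = 49353^3561 mod 56977 = 16114.
x_1 = 16114^2 mod 56977 = 16807.
x_2 = 16807^2 mod 56977 = 40260.
x_3 = 40260^2 mod 56977 = 42881.

16114, 16807, 40260, 42881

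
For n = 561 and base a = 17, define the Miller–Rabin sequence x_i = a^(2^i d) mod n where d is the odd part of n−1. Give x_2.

34

n − 1 = 560 = 2^4 · 35, so s = 4 and d = 35.
x_0 = 17^35 mod 561 = 527.
x_1 = 527^2 mod 561 = 34.
x_2 = 34^2 mod 561 = 34.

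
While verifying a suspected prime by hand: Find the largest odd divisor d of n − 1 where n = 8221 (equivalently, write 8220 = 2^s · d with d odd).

Halving: 8220 → 4110 → 2055; 2055 is odd.
So 8220 = 2^2 · 2055.

2055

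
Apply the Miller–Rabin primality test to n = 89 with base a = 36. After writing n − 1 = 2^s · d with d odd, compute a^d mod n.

34

n − 1 = 88 = 2^3 · 11, so s = 3 and d = 11.
Repeated squaring mod 89: 36^1 ≡ 36, 36^2 ≡ 50, 36^4 ≡ 8, 36^8 ≡ 64.
11 = 8 + 2 + 1, so 36^11 ≡ 64·50·36 ≡ 34 (mod 89).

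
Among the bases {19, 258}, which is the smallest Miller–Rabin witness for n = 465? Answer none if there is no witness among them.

19

n − 1 = 464 = 2^4 · 29, so s = 4 and d = 29.
Base 19: x_0 = 19^29 mod 465 = 49. x_0 is neither 1 nor 464, so continue squaring. x_1 = 49^2 mod 465 = 76. x_2 = 76^2 mod 465 = 196. x_3 = 196^2 mod 465 = 286. Reached i = s−1 = 3 without hitting −1: 19 is a Miller–Rabin witness and 465 is composite.
Base 258: x_0 = 258^29 mod 465 = 183. x_0 is neither 1 nor 464, so continue squaring. x_1 = 183^2 mod 465 = 9. x_2 = 9^2 mod 465 = 81. x_3 = 81^2 mod 465 = 51. Reached i = s−1 = 3 without hitting −1: 258 is a Miller–Rabin witness and 465 is composite.
The smallest witness among the given bases is 19.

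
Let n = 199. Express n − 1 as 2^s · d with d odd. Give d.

99

Halving: 198 → 99; 99 is odd.
So 198 = 2^1 · 99.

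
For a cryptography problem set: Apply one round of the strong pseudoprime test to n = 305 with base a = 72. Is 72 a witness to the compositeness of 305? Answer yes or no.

no

n − 1 = 304 = 2^4 · 19, so s = 4 and d = 19.
x_0 = 72^19 mod 305 = 233.
x_0 is neither 1 nor 304, so continue squaring.
x_1 = 233^2 mod 305 = 304.
x_1 ≡ −1, so 72 is not a witness.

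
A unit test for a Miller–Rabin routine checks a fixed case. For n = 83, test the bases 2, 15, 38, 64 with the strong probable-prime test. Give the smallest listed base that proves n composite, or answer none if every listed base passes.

n − 1 = 82 = 2^1 · 41, so s = 1 and d = 41.
Base 2: x_0 = 2^41 mod 83 = 82. x_0 = 82 ≡ −1, so 2 is not a witness.
Base 15: x_0 = 15^41 mod 83 = 82. x_0 = 82 ≡ −1, so 15 is not a witness.
Base 38: x_0 = 38^41 mod 83 = 1. x_0 = 1, so 38 is not a witness.
Base 64: x_0 = 64^41 mod 83 = 1. x_0 = 1, so 64 is not a witness.
No listed base is a witness for 83.

none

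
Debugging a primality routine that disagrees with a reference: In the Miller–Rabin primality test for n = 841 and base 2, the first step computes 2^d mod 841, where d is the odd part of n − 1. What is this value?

336

n − 1 = 840 = 2^3 · 105, so s = 3 and d = 105.
2^105 mod 841 = 336.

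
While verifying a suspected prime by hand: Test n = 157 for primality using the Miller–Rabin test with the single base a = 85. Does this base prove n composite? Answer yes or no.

no

n − 1 = 156 = 2^2 · 39, so s = 2 and d = 39.
x_0 = 85^39 mod 157 = 129.
x_0 is neither 1 nor 156, so continue squaring.
x_1 = 129^2 mod 157 = 156.
x_1 ≡ −1, so 85 is not a witness.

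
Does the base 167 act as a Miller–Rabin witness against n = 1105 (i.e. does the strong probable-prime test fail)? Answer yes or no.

n − 1 = 1104 = 2^4 · 69, so s = 4 and d = 69.
x_0 = 167^69 mod 1105 = 437.
x_0 is neither 1 nor 1104, so continue squaring.
x_1 = 437^2 mod 1105 = 909.
x_2 = 909^2 mod 1105 = 846.
x_3 = 846^2 mod 1105 = 781.
Reached i = s−1 = 3 without hitting −1: 167 is a Miller–Rabin witness and 1105 is composite.

yes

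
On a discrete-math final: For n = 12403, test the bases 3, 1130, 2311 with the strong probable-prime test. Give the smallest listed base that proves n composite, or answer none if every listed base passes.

none

n − 1 = 12402 = 2^1 · 6201, so s = 1 and d = 6201.
Base 3: x_0 = 3^6201 mod 12403 = 12402. x_0 = 12402 ≡ −1, so 3 is not a witness.
Base 1130: x_0 = 1130^6201 mod 12403 = 12402. x_0 = 12402 ≡ −1, so 1130 is not a witness.
Base 2311: x_0 = 2311^6201 mod 12403 = 1. x_0 = 1, so 2311 is not a witness.
No listed base is a witness for 12403.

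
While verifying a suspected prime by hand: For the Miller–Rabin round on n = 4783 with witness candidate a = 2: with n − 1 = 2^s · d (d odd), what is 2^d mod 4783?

n − 1 = 4782 = 2^1 · 2391, so s = 1 and d = 2391.
2^2391 mod 4783 = 1.

1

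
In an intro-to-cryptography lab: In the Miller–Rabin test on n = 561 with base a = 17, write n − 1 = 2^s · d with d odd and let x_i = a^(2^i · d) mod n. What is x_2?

34

n − 1 = 560 = 2^4 · 35, so s = 4 and d = 35.
Repeated squaring mod 561: 17^1 ≡ 17, 17^2 ≡ 289, 17^4 ≡ 493, 17^8 ≡ 136, 17^16 ≡ 544, 17^32 ≡ 289.
35 = 32 + 2 + 1, so 17^35 ≡ 289·289·17 ≡ 527 (mod 561).
x_0 = 527.
x_1 = 527^2 mod 561 = 34.
x_2 = 34^2 mod 561 = 34.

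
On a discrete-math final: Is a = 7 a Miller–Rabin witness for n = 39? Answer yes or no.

yes

n − 1 = 38 = 2^1 · 19, so s = 1 and d = 19.
x_0 = 7^19 mod 39 = 19.
x_0 ∉ {1, 38} and s = 1, so 7 is a Miller–Rabin witness and 39 is composite.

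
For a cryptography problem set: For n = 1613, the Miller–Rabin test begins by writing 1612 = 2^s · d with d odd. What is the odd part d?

403

Halving: 1612 → 806 → 403; 403 is odd.
So 1612 = 2^2 · 403.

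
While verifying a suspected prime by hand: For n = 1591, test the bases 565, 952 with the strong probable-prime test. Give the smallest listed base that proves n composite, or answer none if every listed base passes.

n − 1 = 1590 = 2^1 · 795, so s = 1 and d = 795.
Base 565: x_0 = 565^795 mod 1591 = 1. x_0 = 1, so 565 is not a witness.
Base 952: x_0 = 952^795 mod 1591 = 517. x_0 ∉ {1, 1590} and s = 1, so 952 is a Miller–Rabin witness and 1591 is composite.
The smallest witness among the given bases is 952.

952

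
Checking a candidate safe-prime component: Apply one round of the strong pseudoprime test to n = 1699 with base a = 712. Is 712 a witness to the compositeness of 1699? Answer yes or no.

n − 1 = 1698 = 2^1 · 849, so s = 1 and d = 849.
x_0 = 712^849 mod 1699 = 1698.
x_0 = 1698 ≡ −1, so 712 is not a witness.

no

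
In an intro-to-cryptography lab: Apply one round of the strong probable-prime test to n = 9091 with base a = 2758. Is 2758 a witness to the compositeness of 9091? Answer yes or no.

no

n − 1 = 9090 = 2^1 · 4545, so s = 1 and d = 4545.
x_0 = 2758^4545 mod 9091 = 9090.
x_0 = 9090 ≡ −1, so 2758 is not a witness.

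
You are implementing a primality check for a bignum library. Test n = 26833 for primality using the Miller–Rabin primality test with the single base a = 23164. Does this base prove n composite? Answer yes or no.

no

n − 1 = 26832 = 2^4 · 1677, so s = 4 and d = 1677.
x_0 = 23164^1677 mod 26833 = 20126.
x_0 is neither 1 nor 26832, so continue squaring.
x_1 = 20126^2 mod 26833 = 11741.
x_2 = 11741^2 mod 26833 = 9960.
x_3 = 9960^2 mod 26833 = 26832.
x_3 ≡ −1, so 23164 is not a witness.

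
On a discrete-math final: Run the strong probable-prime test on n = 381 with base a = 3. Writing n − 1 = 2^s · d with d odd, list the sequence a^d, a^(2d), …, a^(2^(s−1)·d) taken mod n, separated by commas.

39, 378

n − 1 = 380 = 2^2 · 95, so s = 2 and d = 95.
x_0 = 3^95 mod 381 = 39.
x_1 = 39^2 mod 381 = 378.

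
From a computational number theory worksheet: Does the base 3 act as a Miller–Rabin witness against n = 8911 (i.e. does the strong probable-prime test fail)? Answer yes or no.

n − 1 = 8910 = 2^1 · 4455, so s = 1 and d = 4455.
x_0 = 3^4455 mod 8911 = 8910.
x_0 = 8910 ≡ −1, so 3 is not a witness.

no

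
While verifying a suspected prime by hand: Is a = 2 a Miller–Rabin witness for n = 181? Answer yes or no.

n − 1 = 180 = 2^2 · 45, so s = 2 and d = 45.
x_0 = 2^45 mod 181 = 162.
x_0 is neither 1 nor 180, so continue squaring.
x_1 = 162^2 mod 181 = 180.
x_1 ≡ −1, so 2 is not a witness.

no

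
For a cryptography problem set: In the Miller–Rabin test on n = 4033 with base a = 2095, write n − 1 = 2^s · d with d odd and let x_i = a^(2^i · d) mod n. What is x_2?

n − 1 = 4032 = 2^6 · 63, so s = 6 and d = 63.
x_0 = 2095^63 mod 4033 = 3916.
x_1 = 3916^2 mod 4033 = 1590.
x_2 = 1590^2 mod 4033 = 3442.

3442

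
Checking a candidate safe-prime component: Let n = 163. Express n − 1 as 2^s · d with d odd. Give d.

81

Halving: 162 → 81; 81 is odd.
So 162 = 2^1 · 81.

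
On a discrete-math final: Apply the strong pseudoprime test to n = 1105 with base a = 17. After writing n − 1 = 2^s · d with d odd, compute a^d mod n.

n − 1 = 1104 = 2^4 · 69, so s = 4 and d = 69.
17^69 mod 1105 = 272.

272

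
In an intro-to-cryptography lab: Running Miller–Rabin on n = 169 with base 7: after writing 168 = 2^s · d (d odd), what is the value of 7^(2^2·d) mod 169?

n − 1 = 168 = 2^3 · 21, so s = 3 and d = 21.
x_0 = 7^21 mod 169 = 47.
x_1 = 47^2 mod 169 = 12.
x_2 = 12^2 mod 169 = 144.

144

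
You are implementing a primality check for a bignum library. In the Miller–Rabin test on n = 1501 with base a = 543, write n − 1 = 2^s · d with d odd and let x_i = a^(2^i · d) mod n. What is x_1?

n − 1 = 1500 = 2^2 · 375, so s = 2 and d = 375.
Repeated squaring mod 1501: 543^1 ≡ 543, 543^2 ≡ 653, 543^4 ≡ 125, 543^8 ≡ 615, 543^16 ≡ 1474, 543^32 ≡ 729, 543^64 ≡ 87, 543^128 ≡ 64, 543^256 ≡ 1094.
375 = 256 + 64 + 32 + 16 + 4 + 2 + 1, so 543^375 ≡ 1094·87·729·1474·125·653·543 ≡ 647 (mod 1501).
x_0 = 647.
x_1 = 647^2 mod 1501 = 1331.

1331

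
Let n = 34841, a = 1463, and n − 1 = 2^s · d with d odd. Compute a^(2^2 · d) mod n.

n − 1 = 34840 = 2^3 · 4355, so s = 3 and d = 4355.
x_0 = 1463^4355 mod 34841 = 11566.
x_1 = 11566^2 mod 34841 = 17757.
x_2 = 17757^2 mod 34841 = 34840.

34840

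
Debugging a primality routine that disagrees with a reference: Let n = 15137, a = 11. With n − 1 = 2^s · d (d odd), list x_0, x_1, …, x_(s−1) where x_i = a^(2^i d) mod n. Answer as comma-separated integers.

n − 1 = 15136 = 2^5 · 473, so s = 5 and d = 473.
x_0 = 11^473 mod 15137 = 1498.
x_1 = 1498^2 mod 15137 = 3728.
x_2 = 3728^2 mod 15137 = 2218.
x_3 = 2218^2 mod 15137 = 15136.
x_4 = 15136^2 mod 15137 = 1.

1498, 3728, 2218, 15136, 1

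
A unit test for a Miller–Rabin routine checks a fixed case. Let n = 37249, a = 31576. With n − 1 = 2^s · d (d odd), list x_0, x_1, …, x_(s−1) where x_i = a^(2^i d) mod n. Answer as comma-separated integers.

n − 1 = 37248 = 2^7 · 291, so s = 7 and d = 291.
x_0 = 31576^291 mod 37249 = 15727.
x_1 = 15727^2 mod 37249 = 5169.
x_2 = 5169^2 mod 37249 = 11028.
x_3 = 11028^2 mod 37249 = 36048.
x_4 = 36048^2 mod 37249 = 26939.
x_5 = 26939^2 mod 37249 = 24703.
x_6 = 24703^2 mod 37249 = 25091.

15727, 5169, 11028, 36048, 26939, 24703, 25091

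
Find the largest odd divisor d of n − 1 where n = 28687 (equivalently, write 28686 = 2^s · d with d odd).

Halving: 28686 → 14343; 14343 is odd.
So 28686 = 2^1 · 14343.

14343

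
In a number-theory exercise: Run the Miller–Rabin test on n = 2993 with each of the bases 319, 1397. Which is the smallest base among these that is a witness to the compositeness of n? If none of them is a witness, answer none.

n − 1 = 2992 = 2^4 · 187, so s = 4 and d = 187.
Base 319: x_0 = 319^187 mod 2993 = 2674. x_0 is neither 1 nor 2992, so continue squaring. x_1 = 2674^2 mod 2993 = 2992. x_1 ≡ −1, so 319 is not a witness.
Base 1397: x_0 = 1397^187 mod 2993 = 2241. x_0 is neither 1 nor 2992, so continue squaring. x_1 = 2241^2 mod 2993 = 2820. x_2 = 2820^2 mod 2993 = 2992. x_2 ≡ −1, so 1397 is not a witness.
No listed base is a witness for 2993.

none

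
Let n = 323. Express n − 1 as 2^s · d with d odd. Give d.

Halving: 322 → 161; 161 is odd.
So 322 = 2^1 · 161.

161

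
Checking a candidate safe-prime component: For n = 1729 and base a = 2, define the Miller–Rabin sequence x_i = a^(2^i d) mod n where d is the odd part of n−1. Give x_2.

n − 1 = 1728 = 2^6 · 27, so s = 6 and d = 27.
x_0 = 2^27 mod 1729 = 645.
x_1 = 645^2 mod 1729 = 1065.
x_2 = 1065^2 mod 1729 = 1.

1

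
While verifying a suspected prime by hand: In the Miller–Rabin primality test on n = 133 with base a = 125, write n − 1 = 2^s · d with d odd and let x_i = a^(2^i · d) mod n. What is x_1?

n − 1 = 132 = 2^2 · 33, so s = 2 and d = 33.
x_0 = 125^33 mod 133 = 20.
x_1 = 20^2 mod 133 = 1.

1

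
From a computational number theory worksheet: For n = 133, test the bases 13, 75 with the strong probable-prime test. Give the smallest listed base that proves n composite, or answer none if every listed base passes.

n − 1 = 132 = 2^2 · 33, so s = 2 and d = 33.
Base 13: x_0 = 13^33 mod 133 = 27. x_0 is neither 1 nor 132, so continue squaring. x_1 = 27^2 mod 133 = 64. Reached i = s−1 = 1 without hitting −1: 13 is a Miller–Rabin witness and 133 is composite.
Base 75: x_0 = 75^33 mod 133 = 132. x_0 = 132 ≡ −1, so 75 is not a witness.
The smallest witness among the given bases is 13.

13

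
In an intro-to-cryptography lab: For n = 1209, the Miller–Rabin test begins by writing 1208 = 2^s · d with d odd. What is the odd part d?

Halving: 1208 → 604 → 302 → 151; 151 is odd.
So 1208 = 2^3 · 151.

151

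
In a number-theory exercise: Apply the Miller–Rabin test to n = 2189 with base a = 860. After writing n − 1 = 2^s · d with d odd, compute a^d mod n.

1525

n − 1 = 2188 = 2^2 · 547, so s = 2 and d = 547.
860^547 mod 2189 = 1525.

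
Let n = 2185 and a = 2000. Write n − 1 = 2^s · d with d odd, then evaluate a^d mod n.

n − 1 = 2184 = 2^3 · 273, so s = 3 and d = 273.
Repeated squaring mod 2185: 2000^1 ≡ 2000, 2000^2 ≡ 1450, 2000^4 ≡ 530, 2000^8 ≡ 1220, 2000^16 ≡ 415, 2000^32 ≡ 1795, 2000^64 ≡ 1335, 2000^128 ≡ 1450, 2000^256 ≡ 530.
273 = 256 + 16 + 1, so 2000^273 ≡ 530·415·2000 ≡ 505 (mod 2185).

505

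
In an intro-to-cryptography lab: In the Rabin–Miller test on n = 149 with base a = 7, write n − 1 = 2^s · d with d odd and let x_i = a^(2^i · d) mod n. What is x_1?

1

n − 1 = 148 = 2^2 · 37, so s = 2 and d = 37.
Repeated squaring mod 149: 7^1 ≡ 7, 7^2 ≡ 49, 7^4 ≡ 17, 7^8 ≡ 140, 7^16 ≡ 81, 7^32 ≡ 5.
37 = 32 + 4 + 1, so 7^37 ≡ 5·17·7 ≡ 148 (mod 149).
x_0 = 148.
x_1 = 148^2 mod 149 = 1.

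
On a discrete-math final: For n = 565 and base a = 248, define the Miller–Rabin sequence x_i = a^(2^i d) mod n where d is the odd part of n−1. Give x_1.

n − 1 = 564 = 2^2 · 141, so s = 2 and d = 141.
x_0 = 248^141 mod 565 = 543.
x_1 = 543^2 mod 565 = 484.

484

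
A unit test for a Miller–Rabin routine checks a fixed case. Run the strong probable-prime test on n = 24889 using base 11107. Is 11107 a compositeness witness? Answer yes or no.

n − 1 = 24888 = 2^3 · 3111, so s = 3 and d = 3111.
x_0 = 11107^3111 mod 24889 = 19877.
x_0 is neither 1 nor 24888, so continue squaring.
x_1 = 19877^2 mod 24889 = 7143.
x_2 = 7143^2 mod 24889 = 24888.
x_2 ≡ −1, so 11107 is not a witness.

no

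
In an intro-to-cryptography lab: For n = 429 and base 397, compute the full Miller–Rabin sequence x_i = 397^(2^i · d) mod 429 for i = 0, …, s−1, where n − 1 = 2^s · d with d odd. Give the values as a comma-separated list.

67, 199

n − 1 = 428 = 2^2 · 107, so s = 2 and d = 107.
x_0 = 397^107 mod 429 = 67.
x_1 = 67^2 mod 429 = 199.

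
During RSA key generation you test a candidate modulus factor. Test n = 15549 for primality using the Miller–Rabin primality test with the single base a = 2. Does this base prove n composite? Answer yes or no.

yes

n − 1 = 15548 = 2^2 · 3887, so s = 2 and d = 3887.
x_0 = 2^3887 mod 15549 = 1424.
x_0 is neither 1 nor 15548, so continue squaring.
x_1 = 1424^2 mod 15549 = 6406.
Reached i = s−1 = 1 without hitting −1: 2 is a Miller–Rabin witness and 15549 is composite.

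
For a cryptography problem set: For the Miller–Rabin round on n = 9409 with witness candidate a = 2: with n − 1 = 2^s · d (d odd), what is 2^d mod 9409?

493

n − 1 = 9408 = 2^6 · 147, so s = 6 and d = 147.
2^147 mod 9409 = 493.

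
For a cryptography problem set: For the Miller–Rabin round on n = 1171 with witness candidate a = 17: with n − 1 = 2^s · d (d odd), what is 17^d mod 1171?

n − 1 = 1170 = 2^1 · 585, so s = 1 and d = 585.
Repeated squaring mod 1171: 17^1 ≡ 17, 17^2 ≡ 289, 17^4 ≡ 380, 17^8 ≡ 367, 17^16 ≡ 24, 17^32 ≡ 576, 17^64 ≡ 383, 17^128 ≡ 314, 17^256 ≡ 232, 17^512 ≡ 1129.
585 = 512 + 64 + 8 + 1, so 17^585 ≡ 1129·383·367·17 ≡ 1 (mod 1171).

1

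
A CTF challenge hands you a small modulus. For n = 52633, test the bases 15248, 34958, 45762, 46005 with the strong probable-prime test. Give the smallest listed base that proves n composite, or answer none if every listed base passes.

n − 1 = 52632 = 2^3 · 6579, so s = 3 and d = 6579.
Base 15248: x_0 = 15248^6579 mod 52633 = 1. x_0 = 1, so 15248 is not a witness.
Base 34958: x_0 = 34958^6579 mod 52633 = 45115. x_0 is neither 1 nor 52632, so continue squaring. x_1 = 45115^2 mod 52633 = 45115. x_2 = 45115^2 mod 52633 = 45115. Reached i = s−1 = 2 without hitting −1: 34958 is a Miller–Rabin witness and 52633 is composite.
Base 45762: x_0 = 45762^6579 mod 52633 = 37596. x_0 is neither 1 nor 52632, so continue squaring. x_1 = 37596^2 mod 52633 = 1. x_1 = 1 but x_0 ≠ ±1, a nontrivial square root of 1 — 45762 is a witness and 52633 is composite.
Base 46005: x_0 = 46005^6579 mod 52633 = 15758. x_0 is neither 1 nor 52632, so continue squaring. x_1 = 15758^2 mod 52633 = 44703. x_2 = 44703^2 mod 52633 = 41098. Reached i = s−1 = 2 without hitting −1: 46005 is a Miller–Rabin witness and 52633 is composite.
The smallest witness among the given bases is 34958.

34958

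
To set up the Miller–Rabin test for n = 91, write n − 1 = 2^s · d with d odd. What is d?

Halving: 90 → 45; 45 is odd.
So 90 = 2^1 · 45.

45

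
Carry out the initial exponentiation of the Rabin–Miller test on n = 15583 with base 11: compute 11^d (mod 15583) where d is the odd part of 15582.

1

n − 1 = 15582 = 2^1 · 7791, so s = 1 and d = 7791.
Repeated squaring mod 15583: 11^1 ≡ 11, 11^2 ≡ 121, 11^4 ≡ 14641, 11^8 ≡ 14716, 11^16 ≡ 3705, 11^32 ≡ 13985, 11^64 ≡ 13575, 11^128 ≡ 11650, 11^256 ≡ 10153, 11^512 ≡ 1864, 11^1024 ≡ 15070, 11^2048 ≡ 13841, 11^4096 ≡ 11462.
7791 = 4096 + 2048 + 1024 + 512 + 64 + 32 + 8 + 4 + 2 + 1, so 11^7791 ≡ 11462·13841·15070·1864·13575·13985·14716·14641·121·11 ≡ 1 (mod 15583).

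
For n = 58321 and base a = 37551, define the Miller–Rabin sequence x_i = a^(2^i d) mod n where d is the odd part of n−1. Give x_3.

58320

n − 1 = 58320 = 2^4 · 3645, so s = 4 and d = 3645.
x_0 = 37551^3645 mod 58321 = 13895.
x_1 = 13895^2 mod 58321 = 28515.
x_2 = 28515^2 mod 58321 = 52164.
x_3 = 52164^2 mod 58321 = 58320.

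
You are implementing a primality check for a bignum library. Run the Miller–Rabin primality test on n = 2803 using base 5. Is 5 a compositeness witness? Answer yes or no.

no

n − 1 = 2802 = 2^1 · 1401, so s = 1 and d = 1401.
x_0 = 5^1401 mod 2803 = 2802.
x_0 = 2802 ≡ −1, so 5 is not a witness.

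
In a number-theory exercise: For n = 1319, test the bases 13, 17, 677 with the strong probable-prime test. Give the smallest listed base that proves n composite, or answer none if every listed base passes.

none

n − 1 = 1318 = 2^1 · 659, so s = 1 and d = 659.
Base 13: x_0 = 13^659 mod 1319 = 1318. x_0 = 1318 ≡ −1, so 13 is not a witness.
Base 17: x_0 = 17^659 mod 1319 = 1318. x_0 = 1318 ≡ −1, so 17 is not a witness.
Base 677: x_0 = 677^659 mod 1319 = 1. x_0 = 1, so 677 is not a witness.
No listed base is a witness for 1319.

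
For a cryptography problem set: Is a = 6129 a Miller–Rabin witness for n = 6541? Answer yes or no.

no

n − 1 = 6540 = 2^2 · 1635, so s = 2 and d = 1635.
By repeated squaring, 6129^1635 ≡ 6540 (mod 6541).
x_0 = 6129^1635 mod 6541 = 6540.
x_0 = 6540 ≡ −1, so 6129 is not a witness.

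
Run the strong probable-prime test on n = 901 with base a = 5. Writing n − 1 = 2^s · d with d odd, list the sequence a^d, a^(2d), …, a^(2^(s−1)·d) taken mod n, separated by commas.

n − 1 = 900 = 2^2 · 225, so s = 2 and d = 225.
x_0 = 5^225 mod 901 = 277.
x_1 = 277^2 mod 901 = 144.

277, 144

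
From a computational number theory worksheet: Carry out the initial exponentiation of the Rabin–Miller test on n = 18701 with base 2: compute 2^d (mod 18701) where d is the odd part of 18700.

n − 1 = 18700 = 2^2 · 4675, so s = 2 and d = 4675.
2^4675 mod 18701 = 2276.

2276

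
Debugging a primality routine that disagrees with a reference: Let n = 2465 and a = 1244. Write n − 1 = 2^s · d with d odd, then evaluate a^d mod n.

n − 1 = 2464 = 2^5 · 77, so s = 5 and d = 77.
1244^77 mod 2465 = 1984.

1984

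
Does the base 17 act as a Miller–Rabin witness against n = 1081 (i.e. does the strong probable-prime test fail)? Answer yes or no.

n − 1 = 1080 = 2^3 · 135, so s = 3 and d = 135.
x_0 = 17^135 mod 1081 = 267.
x_0 is neither 1 nor 1080, so continue squaring.
x_1 = 267^2 mod 1081 = 1024.
x_2 = 1024^2 mod 1081 = 6.
Reached i = s−1 = 2 without hitting −1: 17 is a Miller–Rabin witness and 1081 is composite.

yes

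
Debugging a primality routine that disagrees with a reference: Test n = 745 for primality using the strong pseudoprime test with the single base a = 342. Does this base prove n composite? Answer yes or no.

no

n − 1 = 744 = 2^3 · 93, so s = 3 and d = 93.
x_0 = 342^93 mod 745 = 342.
x_0 is neither 1 nor 744, so continue squaring.
x_1 = 342^2 mod 745 = 744.
x_1 ≡ −1, so 342 is not a witness.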